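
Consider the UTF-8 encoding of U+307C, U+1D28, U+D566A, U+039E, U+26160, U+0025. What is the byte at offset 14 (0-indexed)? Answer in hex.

0x85

U+307C → 3-byte form E3 81 BC at offsets 0–2.
U+1D28 → 3-byte form E1 B4 A8 at offsets 3–5.
U+D566A → 4-byte form F3 95 99 AA at offsets 6–9.
U+039E → 2-byte form CE 9E at offsets 10–11.
U+26160 → 4-byte form F0 A6 85 A0 at offsets 12–15.
Offset 14 falls in char 5's range; it's byte 3 of F0 A6 85 A0 = 0x85.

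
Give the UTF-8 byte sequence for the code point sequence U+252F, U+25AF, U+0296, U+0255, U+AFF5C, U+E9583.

E2 94 AF E2 96 AF CA 96 C9 95 F2 AF BD 9C F3 A9 96 83

U+252F: 3-byte form → E2 94 AF.
U+25AF: 3-byte form → E2 96 AF.
U+0296: 2-byte form → CA 96.
U+0255: 2-byte form → C9 95.
U+AFF5C: 4-byte form → F2 AF BD 9C.
U+E9583: 4-byte form → F3 A9 96 83.
Concatenated (18 bytes): E2 94 AF E2 96 AF CA 96 C9 95 F2 AF BD 9C F3 A9 96 83.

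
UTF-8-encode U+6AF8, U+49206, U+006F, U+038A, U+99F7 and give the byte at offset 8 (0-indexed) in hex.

0xCE

U+6AF8 → 3-byte form E6 AB B8 at offsets 0–2.
U+49206 → 4-byte form F1 89 88 86 at offsets 3–6.
U+006F → 1-byte form 6F at offsets 7–7.
U+038A → 2-byte form CE 8A at offsets 8–9.
Offset 8 falls in char 4's range; it's byte 1 of CE 8A = 0xCE.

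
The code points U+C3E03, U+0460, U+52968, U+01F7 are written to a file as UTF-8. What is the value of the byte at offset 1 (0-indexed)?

0x83

U+C3E03 → 4-byte form F3 83 B8 83 at offsets 0–3.
Offset 1 falls in char 1's range; it's byte 2 of F3 83 B8 83 = 0x83.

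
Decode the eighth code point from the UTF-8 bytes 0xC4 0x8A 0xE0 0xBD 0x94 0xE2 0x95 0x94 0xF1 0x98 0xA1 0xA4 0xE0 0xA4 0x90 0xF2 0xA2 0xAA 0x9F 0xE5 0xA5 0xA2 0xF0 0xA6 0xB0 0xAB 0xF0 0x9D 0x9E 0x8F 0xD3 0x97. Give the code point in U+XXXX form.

Offset 0: leading byte 0xC4 = 11000100 → 2-byte char #1 = C4 8A.
Offset 2: leading byte 0xE0 = 11100000 → 3-byte char #2 = E0 BD 94.
Offset 5: leading byte 0xE2 = 11100010 → 3-byte char #3 = E2 95 94.
Offset 8: leading byte 0xF1 = 11110001 → 4-byte char #4 = F1 98 A1 A4.
Offset 12: leading byte 0xE0 = 11100000 → 3-byte char #5 = E0 A4 90.
Offset 15: leading byte 0xF2 = 11110010 → 4-byte char #6 = F2 A2 AA 9F.
Offset 19: leading byte 0xE5 = 11100101 → 3-byte char #7 = E5 A5 A2.
Offset 22: leading byte 0xF0 = 11110000 → 4-byte char #8 = F0 A6 B0 AB.
Leading byte 0xF0 = 11110000 matches 11110xxx → 4-byte sequence.
Byte 1: 0xF0 = 11110000, payload 000 (3 bits).
Byte 2: 0xA6 = 10100110 (10xxxxxx ✓), payload 100110.
Byte 3: 0xB0 = 10110000 (10xxxxxx ✓), payload 110000.
Byte 4: 0xAB = 10101011 (10xxxxxx ✓), payload 101011.
Concatenate: 000100110110000101011 = 0x26C2B (21 bits → U+26C2B).

U+26C2B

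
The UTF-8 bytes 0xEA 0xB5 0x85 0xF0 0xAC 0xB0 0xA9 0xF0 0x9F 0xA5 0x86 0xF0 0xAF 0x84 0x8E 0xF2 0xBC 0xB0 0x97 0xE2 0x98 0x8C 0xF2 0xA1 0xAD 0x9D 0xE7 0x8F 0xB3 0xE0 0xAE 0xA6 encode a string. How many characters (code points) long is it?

9

Byte at offset 0: 0xEA = 11101010 → 3-byte char (#1). Advance 3.
Byte at offset 3: 0xF0 = 11110000 → 4-byte char (#2). Advance 4.
Byte at offset 7: 0xF0 = 11110000 → 4-byte char (#3). Advance 4.
Byte at offset 11: 0xF0 = 11110000 → 4-byte char (#4). Advance 4.
Byte at offset 15: 0xF2 = 11110010 → 4-byte char (#5). Advance 4.
Byte at offset 19: 0xE2 = 11100010 → 3-byte char (#6). Advance 3.
Byte at offset 22: 0xF2 = 11110010 → 4-byte char (#7). Advance 4.
Byte at offset 26: 0xE7 = 11100111 → 3-byte char (#8). Advance 3.
Byte at offset 29: 0xE0 = 11100000 → 3-byte char (#9). Advance 3.
Reached end at offset 32 after 9 code points.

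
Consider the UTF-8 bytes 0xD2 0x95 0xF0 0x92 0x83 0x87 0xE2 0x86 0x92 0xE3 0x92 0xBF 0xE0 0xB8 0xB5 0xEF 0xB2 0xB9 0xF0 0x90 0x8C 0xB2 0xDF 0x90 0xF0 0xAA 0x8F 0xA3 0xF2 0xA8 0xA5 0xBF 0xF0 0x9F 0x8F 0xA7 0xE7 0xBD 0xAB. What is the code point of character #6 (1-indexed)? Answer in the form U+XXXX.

U+FCB9

Offset 0: leading byte 0xD2 = 11010010 → 2-byte char #1 = D2 95.
Offset 2: leading byte 0xF0 = 11110000 → 4-byte char #2 = F0 92 83 87.
Offset 6: leading byte 0xE2 = 11100010 → 3-byte char #3 = E2 86 92.
Offset 9: leading byte 0xE3 = 11100011 → 3-byte char #4 = E3 92 BF.
Offset 12: leading byte 0xE0 = 11100000 → 3-byte char #5 = E0 B8 B5.
Offset 15: leading byte 0xEF = 11101111 → 3-byte char #6 = EF B2 B9.
Leading byte 0xEF = 11101111 matches 1110xxxx → 3-byte sequence.
Byte 1: 0xEF = 11101111, payload 1111 (4 bits).
Byte 2: 0xB2 = 10110010 (10xxxxxx ✓), payload 110010.
Byte 3: 0xB9 = 10111001 (10xxxxxx ✓), payload 111001.
Concatenate: 1111110010111001 = 0xFCB9 (16 bits → U+FCB9).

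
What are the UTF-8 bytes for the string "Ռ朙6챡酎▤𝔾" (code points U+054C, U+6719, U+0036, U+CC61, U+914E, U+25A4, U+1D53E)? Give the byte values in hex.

U+054C: 2-byte form → D5 8C.
U+6719: 3-byte form → E6 9C 99.
U+0036: 1-byte form → 36.
U+CC61: 3-byte form → EC B1 A1.
U+914E: 3-byte form → E9 85 8E.
U+25A4: 3-byte form → E2 96 A4.
U+1D53E: 4-byte form → F0 9D 94 BE.
Concatenated (19 bytes): D5 8C E6 9C 99 36 EC B1 A1 E9 85 8E E2 96 A4 F0 9D 94 BE.

D5 8C E6 9C 99 36 EC B1 A1 E9 85 8E E2 96 A4 F0 9D 94 BE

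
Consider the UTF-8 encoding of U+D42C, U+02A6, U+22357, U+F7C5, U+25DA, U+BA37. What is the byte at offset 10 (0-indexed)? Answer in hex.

U+D42C → 3-byte form ED 90 AC at offsets 0–2.
U+02A6 → 2-byte form CA A6 at offsets 3–4.
U+22357 → 4-byte form F0 A2 8D 97 at offsets 5–8.
U+F7C5 → 3-byte form EF 9F 85 at offsets 9–11.
Offset 10 falls in char 4's range; it's byte 2 of EF 9F 85 = 0x9F.

0x9F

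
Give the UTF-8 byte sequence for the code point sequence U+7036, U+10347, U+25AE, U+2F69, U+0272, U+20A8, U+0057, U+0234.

E7 80 B6 F0 90 8D 87 E2 96 AE E2 BD A9 C9 B2 E2 82 A8 57 C8 B4

U+7036: 3-byte form → E7 80 B6.
U+10347: 4-byte form → F0 90 8D 87.
U+25AE: 3-byte form → E2 96 AE.
U+2F69: 3-byte form → E2 BD A9.
U+0272: 2-byte form → C9 B2.
U+20A8: 3-byte form → E2 82 A8.
U+0057: 1-byte form → 57.
U+0234: 2-byte form → C8 B4.
Concatenated (21 bytes): E7 80 B6 F0 90 8D 87 E2 96 AE E2 BD A9 C9 B2 E2 82 A8 57 C8 B4.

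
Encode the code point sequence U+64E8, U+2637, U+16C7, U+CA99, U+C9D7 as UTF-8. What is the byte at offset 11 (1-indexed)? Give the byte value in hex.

1-indexed offset 11 is 0-indexed offset 10.
U+64E8 → 3-byte form E6 93 A8 at offsets 0–2.
U+2637 → 3-byte form E2 98 B7 at offsets 3–5.
U+16C7 → 3-byte form E1 9B 87 at offsets 6–8.
U+CA99 → 3-byte form EC AA 99 at offsets 9–11.
Offset 10 falls in char 4's range; it's byte 2 of EC AA 99 = 0xAA.

0xAA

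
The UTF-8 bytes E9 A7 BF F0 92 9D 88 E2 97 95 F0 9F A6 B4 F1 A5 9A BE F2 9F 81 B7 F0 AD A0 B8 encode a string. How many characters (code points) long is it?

Byte at offset 0: 0xE9 = 11101001 → 3-byte char (#1). Advance 3.
Byte at offset 3: 0xF0 = 11110000 → 4-byte char (#2). Advance 4.
Byte at offset 7: 0xE2 = 11100010 → 3-byte char (#3). Advance 3.
Byte at offset 10: 0xF0 = 11110000 → 4-byte char (#4). Advance 4.
Byte at offset 14: 0xF1 = 11110001 → 4-byte char (#5). Advance 4.
Byte at offset 18: 0xF2 = 11110010 → 4-byte char (#6). Advance 4.
Byte at offset 22: 0xF0 = 11110000 → 4-byte char (#7). Advance 4.
Reached end at offset 26 after 7 code points.

7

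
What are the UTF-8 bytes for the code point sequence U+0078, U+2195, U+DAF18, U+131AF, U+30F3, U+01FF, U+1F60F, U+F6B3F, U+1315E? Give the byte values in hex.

U+0078: 1-byte form → 78.
U+2195: 3-byte form → E2 86 95.
U+DAF18: 4-byte form → F3 9A BC 98.
U+131AF: 4-byte form → F0 93 86 AF.
U+30F3: 3-byte form → E3 83 B3.
U+01FF: 2-byte form → C7 BF.
U+1F60F: 4-byte form → F0 9F 98 8F.
U+F6B3F: 4-byte form → F3 B6 AC BF.
U+1315E: 4-byte form → F0 93 85 9E.
Concatenated (29 bytes): 78 E2 86 95 F3 9A BC 98 F0 93 86 AF E3 83 B3 C7 BF F0 9F 98 8F F3 B6 AC BF F0 93 85 9E.

78 E2 86 95 F3 9A BC 98 F0 93 86 AF E3 83 B3 C7 BF F0 9F 98 8F F3 B6 AC BF F0 93 85 9E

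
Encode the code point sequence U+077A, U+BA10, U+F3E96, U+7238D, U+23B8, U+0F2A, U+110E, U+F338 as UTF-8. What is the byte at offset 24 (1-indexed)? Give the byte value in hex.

0x8C

1-indexed offset 24 is 0-indexed offset 23.
U+077A → 2-byte form DD BA at offsets 0–1.
U+BA10 → 3-byte form EB A8 90 at offsets 2–4.
U+F3E96 → 4-byte form F3 B3 BA 96 at offsets 5–8.
U+7238D → 4-byte form F1 B2 8E 8D at offsets 9–12.
U+23B8 → 3-byte form E2 8E B8 at offsets 13–15.
U+0F2A → 3-byte form E0 BC AA at offsets 16–18.
U+110E → 3-byte form E1 84 8E at offsets 19–21.
U+F338 → 3-byte form EF 8C B8 at offsets 22–24.
Offset 23 falls in char 8's range; it's byte 2 of EF 8C B8 = 0x8C.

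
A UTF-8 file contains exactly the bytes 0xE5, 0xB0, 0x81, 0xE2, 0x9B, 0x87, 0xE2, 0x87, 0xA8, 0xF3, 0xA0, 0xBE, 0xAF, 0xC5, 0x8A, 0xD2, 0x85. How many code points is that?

6

Byte at offset 0: 0xE5 = 11100101 → 3-byte char (#1). Advance 3.
Byte at offset 3: 0xE2 = 11100010 → 3-byte char (#2). Advance 3.
Byte at offset 6: 0xE2 = 11100010 → 3-byte char (#3). Advance 3.
Byte at offset 9: 0xF3 = 11110011 → 4-byte char (#4). Advance 4.
Byte at offset 13: 0xC5 = 11000101 → 2-byte char (#5). Advance 2.
Byte at offset 15: 0xD2 = 11010010 → 2-byte char (#6). Advance 2.
Reached end at offset 17 after 6 code points.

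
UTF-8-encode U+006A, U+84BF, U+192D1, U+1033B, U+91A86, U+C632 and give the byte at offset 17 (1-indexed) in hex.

0xEC

1-indexed offset 17 is 0-indexed offset 16.
U+006A → 1-byte form 6A at offsets 0–0.
U+84BF → 3-byte form E8 92 BF at offsets 1–3.
U+192D1 → 4-byte form F0 99 8B 91 at offsets 4–7.
U+1033B → 4-byte form F0 90 8C BB at offsets 8–11.
U+91A86 → 4-byte form F2 91 AA 86 at offsets 12–15.
U+C632 → 3-byte form EC 98 B2 at offsets 16–18.
Offset 16 falls in char 6's range; it's byte 1 of EC 98 B2 = 0xEC.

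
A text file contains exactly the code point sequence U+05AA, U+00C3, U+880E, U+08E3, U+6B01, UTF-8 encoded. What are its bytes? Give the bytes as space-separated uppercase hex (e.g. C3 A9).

U+05AA: 2-byte form → D6 AA.
U+00C3: 2-byte form → C3 83.
U+880E: 3-byte form → E8 A0 8E.
U+08E3: 3-byte form → E0 A3 A3.
U+6B01: 3-byte form → E6 AC 81.
Concatenated (13 bytes): D6 AA C3 83 E8 A0 8E E0 A3 A3 E6 AC 81.

D6 AA C3 83 E8 A0 8E E0 A3 A3 E6 AC 81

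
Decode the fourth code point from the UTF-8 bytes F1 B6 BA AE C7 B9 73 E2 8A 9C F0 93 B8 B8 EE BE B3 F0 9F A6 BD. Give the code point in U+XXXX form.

Offset 0: leading byte 0xF1 = 11110001 → 4-byte char #1 = F1 B6 BA AE.
Offset 4: leading byte 0xC7 = 11000111 → 2-byte char #2 = C7 B9.
Offset 6: leading byte 0x73 = 01110011 → 1-byte char #3 = 73.
Offset 7: leading byte 0xE2 = 11100010 → 3-byte char #4 = E2 8A 9C.
Leading byte 0xE2 = 11100010 matches 1110xxxx → 3-byte sequence.
Byte 1: 0xE2 = 11100010, payload 0010 (4 bits).
Byte 2: 0x8A = 10001010 (10xxxxxx ✓), payload 001010.
Byte 3: 0x9C = 10011100 (10xxxxxx ✓), payload 011100.
Concatenate: 0010001010011100 = 0x229C (16 bits → U+229C).

U+229C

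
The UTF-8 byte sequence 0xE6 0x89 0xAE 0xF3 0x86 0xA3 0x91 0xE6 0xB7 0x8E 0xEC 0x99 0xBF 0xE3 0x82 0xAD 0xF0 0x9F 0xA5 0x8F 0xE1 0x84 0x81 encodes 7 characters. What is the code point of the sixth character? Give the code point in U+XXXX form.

U+1F94F

Offset 0: leading byte 0xE6 = 11100110 → 3-byte char #1 = E6 89 AE.
Offset 3: leading byte 0xF3 = 11110011 → 4-byte char #2 = F3 86 A3 91.
Offset 7: leading byte 0xE6 = 11100110 → 3-byte char #3 = E6 B7 8E.
Offset 10: leading byte 0xEC = 11101100 → 3-byte char #4 = EC 99 BF.
Offset 13: leading byte 0xE3 = 11100011 → 3-byte char #5 = E3 82 AD.
Offset 16: leading byte 0xF0 = 11110000 → 4-byte char #6 = F0 9F A5 8F.
Leading byte 0xF0 = 11110000 matches 11110xxx → 4-byte sequence.
Byte 1: 0xF0 = 11110000, payload 000 (3 bits).
Byte 2: 0x9F = 10011111 (10xxxxxx ✓), payload 011111.
Byte 3: 0xA5 = 10100101 (10xxxxxx ✓), payload 100101.
Byte 4: 0x8F = 10001111 (10xxxxxx ✓), payload 001111.
Concatenate: 000011111100101001111 = 0x1F94F (21 bits → U+1F94F).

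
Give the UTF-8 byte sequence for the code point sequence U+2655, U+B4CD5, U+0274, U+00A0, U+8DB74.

E2 99 95 F2 B4 B3 95 C9 B4 C2 A0 F2 8D AD B4

U+2655: 3-byte form → E2 99 95.
U+B4CD5: 4-byte form → F2 B4 B3 95.
U+0274: 2-byte form → C9 B4.
U+00A0: 2-byte form → C2 A0.
U+8DB74: 4-byte form → F2 8D AD B4.
Concatenated (15 bytes): E2 99 95 F2 B4 B3 95 C9 B4 C2 A0 F2 8D AD B4.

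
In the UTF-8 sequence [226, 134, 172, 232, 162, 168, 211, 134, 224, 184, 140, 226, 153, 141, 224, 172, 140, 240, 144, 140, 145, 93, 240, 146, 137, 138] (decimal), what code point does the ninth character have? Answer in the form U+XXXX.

Offset 0: leading byte 0xE2 = 11100010 → 3-byte char #1 = E2 86 AC.
Offset 3: leading byte 0xE8 = 11101000 → 3-byte char #2 = E8 A2 A8.
Offset 6: leading byte 0xD3 = 11010011 → 2-byte char #3 = D3 86.
Offset 8: leading byte 0xE0 = 11100000 → 3-byte char #4 = E0 B8 8C.
Offset 11: leading byte 0xE2 = 11100010 → 3-byte char #5 = E2 99 8D.
Offset 14: leading byte 0xE0 = 11100000 → 3-byte char #6 = E0 AC 8C.
Offset 17: leading byte 0xF0 = 11110000 → 4-byte char #7 = F0 90 8C 91.
Offset 21: leading byte 0x5D = 01011101 → 1-byte char #8 = 5D.
Offset 22: leading byte 0xF0 = 11110000 → 4-byte char #9 = F0 92 89 8A.
Leading byte 0xF0 = 11110000 matches 11110xxx → 4-byte sequence.
Byte 1: 0xF0 = 11110000, payload 000 (3 bits).
Byte 2: 0x92 = 10010010 (10xxxxxx ✓), payload 010010.
Byte 3: 0x89 = 10001001 (10xxxxxx ✓), payload 001001.
Byte 4: 0x8A = 10001010 (10xxxxxx ✓), payload 001010.
Concatenate: 000010010001001001010 = 0x1224A (21 bits → U+1224A).

U+1224A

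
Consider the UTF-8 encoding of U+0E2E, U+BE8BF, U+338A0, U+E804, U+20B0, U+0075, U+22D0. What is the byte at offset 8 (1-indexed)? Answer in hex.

0xF0

1-indexed offset 8 is 0-indexed offset 7.
U+0E2E → 3-byte form E0 B8 AE at offsets 0–2.
U+BE8BF → 4-byte form F2 BE A2 BF at offsets 3–6.
U+338A0 → 4-byte form F0 B3 A2 A0 at offsets 7–10.
Offset 7 falls in char 3's range; it's byte 1 of F0 B3 A2 A0 = 0xF0.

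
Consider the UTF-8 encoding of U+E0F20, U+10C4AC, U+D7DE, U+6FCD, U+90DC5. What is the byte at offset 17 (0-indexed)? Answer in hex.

U+E0F20 → 4-byte form F3 A0 BC A0 at offsets 0–3.
U+10C4AC → 4-byte form F4 8C 92 AC at offsets 4–7.
U+D7DE → 3-byte form ED 9F 9E at offsets 8–10.
U+6FCD → 3-byte form E6 BF 8D at offsets 11–13.
U+90DC5 → 4-byte form F2 90 B7 85 at offsets 14–17.
Offset 17 falls in char 5's range; it's byte 4 of F2 90 B7 85 = 0x85.

0x85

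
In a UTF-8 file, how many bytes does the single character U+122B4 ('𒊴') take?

U+122B4 = 0x122B4. UTF-8 uses 1 byte below 0x80, 2 below 0x800, 3 below 0x10000, 4 up to 0x10FFFF. 0x122B4 is in U+10000–U+10FFFF → 4 bytes.

4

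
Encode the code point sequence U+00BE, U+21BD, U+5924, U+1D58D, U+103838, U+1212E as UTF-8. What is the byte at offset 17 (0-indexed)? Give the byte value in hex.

U+00BE → 2-byte form C2 BE at offsets 0–1.
U+21BD → 3-byte form E2 86 BD at offsets 2–4.
U+5924 → 3-byte form E5 A4 A4 at offsets 5–7.
U+1D58D → 4-byte form F0 9D 96 8D at offsets 8–11.
U+103838 → 4-byte form F4 83 A0 B8 at offsets 12–15.
U+1212E → 4-byte form F0 92 84 AE at offsets 16–19.
Offset 17 falls in char 6's range; it's byte 2 of F0 92 84 AE = 0x92.

0x92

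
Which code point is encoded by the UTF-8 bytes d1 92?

U+0452

Leading byte 0xD1 = 11010001 matches 110xxxxx → 2-byte sequence.
Byte 1: 0xD1 = 11010001, payload 10001 (5 bits).
Byte 2: 0x92 = 10010010 (10xxxxxx ✓), payload 010010.
Concatenate: 10001010010 = 0x452 (11 bits → U+0452).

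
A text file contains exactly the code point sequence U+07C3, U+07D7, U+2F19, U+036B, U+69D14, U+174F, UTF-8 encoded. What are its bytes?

U+07C3: 2-byte form → DF 83.
U+07D7: 2-byte form → DF 97.
U+2F19: 3-byte form → E2 BC 99.
U+036B: 2-byte form → CD AB.
U+69D14: 4-byte form → F1 A9 B4 94.
U+174F: 3-byte form → E1 9D 8F.
Concatenated (16 bytes): DF 83 DF 97 E2 BC 99 CD AB F1 A9 B4 94 E1 9D 8F.

DF 83 DF 97 E2 BC 99 CD AB F1 A9 B4 94 E1 9D 8F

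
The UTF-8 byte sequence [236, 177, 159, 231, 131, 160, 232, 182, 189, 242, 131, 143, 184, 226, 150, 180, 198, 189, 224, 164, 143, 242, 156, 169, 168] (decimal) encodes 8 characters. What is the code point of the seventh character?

Offset 0: leading byte 0xEC = 11101100 → 3-byte char #1 = EC B1 9F.
Offset 3: leading byte 0xE7 = 11100111 → 3-byte char #2 = E7 83 A0.
Offset 6: leading byte 0xE8 = 11101000 → 3-byte char #3 = E8 B6 BD.
Offset 9: leading byte 0xF2 = 11110010 → 4-byte char #4 = F2 83 8F B8.
Offset 13: leading byte 0xE2 = 11100010 → 3-byte char #5 = E2 96 B4.
Offset 16: leading byte 0xC6 = 11000110 → 2-byte char #6 = C6 BD.
Offset 18: leading byte 0xE0 = 11100000 → 3-byte char #7 = E0 A4 8F.
Leading byte 0xE0 = 11100000 matches 1110xxxx → 3-byte sequence.
Byte 1: 0xE0 = 11100000, payload 0000 (4 bits).
Byte 2: 0xA4 = 10100100 (10xxxxxx ✓), payload 100100.
Byte 3: 0x8F = 10001111 (10xxxxxx ✓), payload 001111.
Concatenate: 0000100100001111 = 0x90F (16 bits → U+090F).

U+090F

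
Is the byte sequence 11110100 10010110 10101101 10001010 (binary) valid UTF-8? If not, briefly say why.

invalid (encodes a value above U+10FFFF)

Leading byte 0xF4 = 11110100 → 4-byte form.
Payload = 0x116B4A, which exceeds U+10FFFF, the maximum Unicode code point. (Leading bytes F5–FF, or F4 followed by ≥ 0x90, are invalid.)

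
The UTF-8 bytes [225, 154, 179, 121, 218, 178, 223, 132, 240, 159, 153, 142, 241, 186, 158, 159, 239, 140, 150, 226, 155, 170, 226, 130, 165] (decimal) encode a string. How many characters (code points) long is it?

9

Byte at offset 0: 0xE1 = 11100001 → 3-byte char (#1). Advance 3.
Byte at offset 3: 0x79 = 01111001 → 1-byte char (#2). Advance 1.
Byte at offset 4: 0xDA = 11011010 → 2-byte char (#3). Advance 2.
Byte at offset 6: 0xDF = 11011111 → 2-byte char (#4). Advance 2.
Byte at offset 8: 0xF0 = 11110000 → 4-byte char (#5). Advance 4.
Byte at offset 12: 0xF1 = 11110001 → 4-byte char (#6). Advance 4.
Byte at offset 16: 0xEF = 11101111 → 3-byte char (#7). Advance 3.
Byte at offset 19: 0xE2 = 11100010 → 3-byte char (#8). Advance 3.
Byte at offset 22: 0xE2 = 11100010 → 3-byte char (#9). Advance 3.
Reached end at offset 25 after 9 code points.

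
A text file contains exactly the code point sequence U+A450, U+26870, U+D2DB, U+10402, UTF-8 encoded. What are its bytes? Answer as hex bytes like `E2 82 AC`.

U+A450: 3-byte form → EA 91 90.
U+26870: 4-byte form → F0 A6 A1 B0.
U+D2DB: 3-byte form → ED 8B 9B.
U+10402: 4-byte form → F0 90 90 82.
Concatenated (14 bytes): EA 91 90 F0 A6 A1 B0 ED 8B 9B F0 90 90 82.

EA 91 90 F0 A6 A1 B0 ED 8B 9B F0 90 90 82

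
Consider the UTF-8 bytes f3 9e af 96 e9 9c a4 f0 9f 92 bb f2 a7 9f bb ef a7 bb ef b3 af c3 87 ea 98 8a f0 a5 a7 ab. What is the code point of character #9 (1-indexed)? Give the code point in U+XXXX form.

Offset 0: leading byte 0xF3 = 11110011 → 4-byte char #1 = F3 9E AF 96.
Offset 4: leading byte 0xE9 = 11101001 → 3-byte char #2 = E9 9C A4.
Offset 7: leading byte 0xF0 = 11110000 → 4-byte char #3 = F0 9F 92 BB.
Offset 11: leading byte 0xF2 = 11110010 → 4-byte char #4 = F2 A7 9F BB.
Offset 15: leading byte 0xEF = 11101111 → 3-byte char #5 = EF A7 BB.
Offset 18: leading byte 0xEF = 11101111 → 3-byte char #6 = EF B3 AF.
Offset 21: leading byte 0xC3 = 11000011 → 2-byte char #7 = C3 87.
Offset 23: leading byte 0xEA = 11101010 → 3-byte char #8 = EA 98 8A.
Offset 26: leading byte 0xF0 = 11110000 → 4-byte char #9 = F0 A5 A7 AB.
Leading byte 0xF0 = 11110000 matches 11110xxx → 4-byte sequence.
Byte 1: 0xF0 = 11110000, payload 000 (3 bits).
Byte 2: 0xA5 = 10100101 (10xxxxxx ✓), payload 100101.
Byte 3: 0xA7 = 10100111 (10xxxxxx ✓), payload 100111.
Byte 4: 0xAB = 10101011 (10xxxxxx ✓), payload 101011.
Concatenate: 000100101100111101011 = 0x259EB (21 bits → U+259EB).

U+259EB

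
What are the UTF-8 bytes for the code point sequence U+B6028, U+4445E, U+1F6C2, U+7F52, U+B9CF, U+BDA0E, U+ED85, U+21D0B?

F2 B6 80 A8 F1 84 91 9E F0 9F 9B 82 E7 BD 92 EB A7 8F F2 BD A8 8E EE B6 85 F0 A1 B4 8B

U+B6028: 4-byte form → F2 B6 80 A8.
U+4445E: 4-byte form → F1 84 91 9E.
U+1F6C2: 4-byte form → F0 9F 9B 82.
U+7F52: 3-byte form → E7 BD 92.
U+B9CF: 3-byte form → EB A7 8F.
U+BDA0E: 4-byte form → F2 BD A8 8E.
U+ED85: 3-byte form → EE B6 85.
U+21D0B: 4-byte form → F0 A1 B4 8B.
Concatenated (29 bytes): F2 B6 80 A8 F1 84 91 9E F0 9F 9B 82 E7 BD 92 EB A7 8F F2 BD A8 8E EE B6 85 F0 A1 B4 8B.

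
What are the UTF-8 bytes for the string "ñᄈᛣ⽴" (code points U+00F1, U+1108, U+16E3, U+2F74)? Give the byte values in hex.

U+00F1: 2-byte form → C3 B1.
U+1108: 3-byte form → E1 84 88.
U+16E3: 3-byte form → E1 9B A3.
U+2F74: 3-byte form → E2 BD B4.
Concatenated (11 bytes): C3 B1 E1 84 88 E1 9B A3 E2 BD B4.

C3 B1 E1 84 88 E1 9B A3 E2 BD B4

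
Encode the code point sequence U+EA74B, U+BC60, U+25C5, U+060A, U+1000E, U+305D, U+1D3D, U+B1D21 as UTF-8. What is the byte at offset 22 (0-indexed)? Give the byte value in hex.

0xF2

U+EA74B → 4-byte form F3 AA 9D 8B at offsets 0–3.
U+BC60 → 3-byte form EB B1 A0 at offsets 4–6.
U+25C5 → 3-byte form E2 97 85 at offsets 7–9.
U+060A → 2-byte form D8 8A at offsets 10–11.
U+1000E → 4-byte form F0 90 80 8E at offsets 12–15.
U+305D → 3-byte form E3 81 9D at offsets 16–18.
U+1D3D → 3-byte form E1 B4 BD at offsets 19–21.
U+B1D21 → 4-byte form F2 B1 B4 A1 at offsets 22–25.
Offset 22 falls in char 8's range; it's byte 1 of F2 B1 B4 A1 = 0xF2.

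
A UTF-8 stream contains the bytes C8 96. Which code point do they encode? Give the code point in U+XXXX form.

U+0216

Leading byte 0xC8 = 11001000 matches 110xxxxx → 2-byte sequence.
Byte 1: 0xC8 = 11001000, payload 01000 (5 bits).
Byte 2: 0x96 = 10010110 (10xxxxxx ✓), payload 010110.
Concatenate: 01000010110 = 0x216 (11 bits → U+0216).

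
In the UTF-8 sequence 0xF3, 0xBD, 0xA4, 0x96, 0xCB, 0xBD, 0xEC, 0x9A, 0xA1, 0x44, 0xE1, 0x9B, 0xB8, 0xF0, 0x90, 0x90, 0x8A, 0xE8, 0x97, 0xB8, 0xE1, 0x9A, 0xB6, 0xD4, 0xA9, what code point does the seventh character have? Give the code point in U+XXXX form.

Offset 0: leading byte 0xF3 = 11110011 → 4-byte char #1 = F3 BD A4 96.
Offset 4: leading byte 0xCB = 11001011 → 2-byte char #2 = CB BD.
Offset 6: leading byte 0xEC = 11101100 → 3-byte char #3 = EC 9A A1.
Offset 9: leading byte 0x44 = 01000100 → 1-byte char #4 = 44.
Offset 10: leading byte 0xE1 = 11100001 → 3-byte char #5 = E1 9B B8.
Offset 13: leading byte 0xF0 = 11110000 → 4-byte char #6 = F0 90 90 8A.
Offset 17: leading byte 0xE8 = 11101000 → 3-byte char #7 = E8 97 B8.
Leading byte 0xE8 = 11101000 matches 1110xxxx → 3-byte sequence.
Byte 1: 0xE8 = 11101000, payload 1000 (4 bits).
Byte 2: 0x97 = 10010111 (10xxxxxx ✓), payload 010111.
Byte 3: 0xB8 = 10111000 (10xxxxxx ✓), payload 111000.
Concatenate: 1000010111111000 = 0x85F8 (16 bits → U+85F8).

U+85F8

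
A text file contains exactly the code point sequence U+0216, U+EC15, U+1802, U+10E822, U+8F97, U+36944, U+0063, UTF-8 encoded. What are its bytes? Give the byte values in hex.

C8 96 EE B0 95 E1 A0 82 F4 8E A0 A2 E8 BE 97 F0 B6 A5 84 63

U+0216: 2-byte form → C8 96.
U+EC15: 3-byte form → EE B0 95.
U+1802: 3-byte form → E1 A0 82.
U+10E822: 4-byte form → F4 8E A0 A2.
U+8F97: 3-byte form → E8 BE 97.
U+36944: 4-byte form → F0 B6 A5 84.
U+0063: 1-byte form → 63.
Concatenated (20 bytes): C8 96 EE B0 95 E1 A0 82 F4 8E A0 A2 E8 BE 97 F0 B6 A5 84 63.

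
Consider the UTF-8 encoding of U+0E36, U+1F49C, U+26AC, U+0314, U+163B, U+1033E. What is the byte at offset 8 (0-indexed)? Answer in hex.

U+0E36 → 3-byte form E0 B8 B6 at offsets 0–2.
U+1F49C → 4-byte form F0 9F 92 9C at offsets 3–6.
U+26AC → 3-byte form E2 9A AC at offsets 7–9.
Offset 8 falls in char 3's range; it's byte 2 of E2 9A AC = 0x9A.

0x9A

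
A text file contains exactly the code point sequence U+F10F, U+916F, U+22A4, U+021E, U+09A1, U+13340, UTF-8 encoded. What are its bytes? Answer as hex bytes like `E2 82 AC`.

EF 84 8F E9 85 AF E2 8A A4 C8 9E E0 A6 A1 F0 93 8D 80

U+F10F: 3-byte form → EF 84 8F.
U+916F: 3-byte form → E9 85 AF.
U+22A4: 3-byte form → E2 8A A4.
U+021E: 2-byte form → C8 9E.
U+09A1: 3-byte form → E0 A6 A1.
U+13340: 4-byte form → F0 93 8D 80.
Concatenated (18 bytes): EF 84 8F E9 85 AF E2 8A A4 C8 9E E0 A6 A1 F0 93 8D 80.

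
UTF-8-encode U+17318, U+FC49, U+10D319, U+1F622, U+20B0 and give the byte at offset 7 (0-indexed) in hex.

U+17318 → 4-byte form F0 97 8C 98 at offsets 0–3.
U+FC49 → 3-byte form EF B1 89 at offsets 4–6.
U+10D319 → 4-byte form F4 8D 8C 99 at offsets 7–10.
Offset 7 falls in char 3's range; it's byte 1 of F4 8D 8C 99 = 0xF4.

0xF4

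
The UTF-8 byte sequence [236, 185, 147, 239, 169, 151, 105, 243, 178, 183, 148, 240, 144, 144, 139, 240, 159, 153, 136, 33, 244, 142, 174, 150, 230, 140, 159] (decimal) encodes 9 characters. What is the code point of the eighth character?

U+10EB96

Offset 0: leading byte 0xEC = 11101100 → 3-byte char #1 = EC B9 93.
Offset 3: leading byte 0xEF = 11101111 → 3-byte char #2 = EF A9 97.
Offset 6: leading byte 0x69 = 01101001 → 1-byte char #3 = 69.
Offset 7: leading byte 0xF3 = 11110011 → 4-byte char #4 = F3 B2 B7 94.
Offset 11: leading byte 0xF0 = 11110000 → 4-byte char #5 = F0 90 90 8B.
Offset 15: leading byte 0xF0 = 11110000 → 4-byte char #6 = F0 9F 99 88.
Offset 19: leading byte 0x21 = 00100001 → 1-byte char #7 = 21.
Offset 20: leading byte 0xF4 = 11110100 → 4-byte char #8 = F4 8E AE 96.
Leading byte 0xF4 = 11110100 matches 11110xxx → 4-byte sequence.
Byte 1: 0xF4 = 11110100, payload 100 (3 bits).
Byte 2: 0x8E = 10001110 (10xxxxxx ✓), payload 001110.
Byte 3: 0xAE = 10101110 (10xxxxxx ✓), payload 101110.
Byte 4: 0x96 = 10010110 (10xxxxxx ✓), payload 010110.
Concatenate: 100001110101110010110 = 0x10EB96 (21 bits → U+10EB96).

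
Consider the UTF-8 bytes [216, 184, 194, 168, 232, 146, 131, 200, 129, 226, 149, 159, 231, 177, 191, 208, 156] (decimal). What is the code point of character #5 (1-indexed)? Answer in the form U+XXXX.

Offset 0: leading byte 0xD8 = 11011000 → 2-byte char #1 = D8 B8.
Offset 2: leading byte 0xC2 = 11000010 → 2-byte char #2 = C2 A8.
Offset 4: leading byte 0xE8 = 11101000 → 3-byte char #3 = E8 92 83.
Offset 7: leading byte 0xC8 = 11001000 → 2-byte char #4 = C8 81.
Offset 9: leading byte 0xE2 = 11100010 → 3-byte char #5 = E2 95 9F.
Leading byte 0xE2 = 11100010 matches 1110xxxx → 3-byte sequence.
Byte 1: 0xE2 = 11100010, payload 0010 (4 bits).
Byte 2: 0x95 = 10010101 (10xxxxxx ✓), payload 010101.
Byte 3: 0x9F = 10011111 (10xxxxxx ✓), payload 011111.
Concatenate: 0010010101011111 = 0x255F (16 bits → U+255F).

U+255F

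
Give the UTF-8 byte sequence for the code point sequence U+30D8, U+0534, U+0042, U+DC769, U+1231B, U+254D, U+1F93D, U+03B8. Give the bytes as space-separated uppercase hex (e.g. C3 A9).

U+30D8: 3-byte form → E3 83 98.
U+0534: 2-byte form → D4 B4.
U+0042: 1-byte form → 42.
U+DC769: 4-byte form → F3 9C 9D A9.
U+1231B: 4-byte form → F0 92 8C 9B.
U+254D: 3-byte form → E2 95 8D.
U+1F93D: 4-byte form → F0 9F A4 BD.
U+03B8: 2-byte form → CE B8.
Concatenated (23 bytes): E3 83 98 D4 B4 42 F3 9C 9D A9 F0 92 8C 9B E2 95 8D F0 9F A4 BD CE B8.

E3 83 98 D4 B4 42 F3 9C 9D A9 F0 92 8C 9B E2 95 8D F0 9F A4 BD CE B8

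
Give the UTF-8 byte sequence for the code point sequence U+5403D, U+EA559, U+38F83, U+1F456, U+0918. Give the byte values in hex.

U+5403D: 4-byte form → F1 94 80 BD.
U+EA559: 4-byte form → F3 AA 95 99.
U+38F83: 4-byte form → F0 B8 BE 83.
U+1F456: 4-byte form → F0 9F 91 96.
U+0918: 3-byte form → E0 A4 98.
Concatenated (19 bytes): F1 94 80 BD F3 AA 95 99 F0 B8 BE 83 F0 9F 91 96 E0 A4 98.

F1 94 80 BD F3 AA 95 99 F0 B8 BE 83 F0 9F 91 96 E0 A4 98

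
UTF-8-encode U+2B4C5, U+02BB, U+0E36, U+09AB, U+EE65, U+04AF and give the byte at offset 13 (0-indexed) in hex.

U+2B4C5 → 4-byte form F0 AB 93 85 at offsets 0–3.
U+02BB → 2-byte form CA BB at offsets 4–5.
U+0E36 → 3-byte form E0 B8 B6 at offsets 6–8.
U+09AB → 3-byte form E0 A6 AB at offsets 9–11.
U+EE65 → 3-byte form EE B9 A5 at offsets 12–14.
Offset 13 falls in char 5's range; it's byte 2 of EE B9 A5 = 0xB9.

0xB9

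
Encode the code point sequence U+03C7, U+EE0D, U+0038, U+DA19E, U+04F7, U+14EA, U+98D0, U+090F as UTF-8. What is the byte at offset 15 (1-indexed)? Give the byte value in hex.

0xAA

1-indexed offset 15 is 0-indexed offset 14.
U+03C7 → 2-byte form CF 87 at offsets 0–1.
U+EE0D → 3-byte form EE B8 8D at offsets 2–4.
U+0038 → 1-byte form 38 at offsets 5–5.
U+DA19E → 4-byte form F3 9A 86 9E at offsets 6–9.
U+04F7 → 2-byte form D3 B7 at offsets 10–11.
U+14EA → 3-byte form E1 93 AA at offsets 12–14.
Offset 14 falls in char 6's range; it's byte 3 of E1 93 AA = 0xAA.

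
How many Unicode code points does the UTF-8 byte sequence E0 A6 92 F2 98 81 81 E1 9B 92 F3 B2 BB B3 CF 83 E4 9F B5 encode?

6

Byte at offset 0: 0xE0 = 11100000 → 3-byte char (#1). Advance 3.
Byte at offset 3: 0xF2 = 11110010 → 4-byte char (#2). Advance 4.
Byte at offset 7: 0xE1 = 11100001 → 3-byte char (#3). Advance 3.
Byte at offset 10: 0xF3 = 11110011 → 4-byte char (#4). Advance 4.
Byte at offset 14: 0xCF = 11001111 → 2-byte char (#5). Advance 2.
Byte at offset 16: 0xE4 = 11100100 → 3-byte char (#6). Advance 3.
Reached end at offset 19 after 6 code points.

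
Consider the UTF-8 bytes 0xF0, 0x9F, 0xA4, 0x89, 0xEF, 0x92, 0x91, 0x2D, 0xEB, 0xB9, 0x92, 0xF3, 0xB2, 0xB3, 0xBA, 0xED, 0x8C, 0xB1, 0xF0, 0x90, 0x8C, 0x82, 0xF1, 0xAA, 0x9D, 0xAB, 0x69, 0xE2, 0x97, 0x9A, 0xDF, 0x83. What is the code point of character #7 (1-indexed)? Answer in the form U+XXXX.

Offset 0: leading byte 0xF0 = 11110000 → 4-byte char #1 = F0 9F A4 89.
Offset 4: leading byte 0xEF = 11101111 → 3-byte char #2 = EF 92 91.
Offset 7: leading byte 0x2D = 00101101 → 1-byte char #3 = 2D.
Offset 8: leading byte 0xEB = 11101011 → 3-byte char #4 = EB B9 92.
Offset 11: leading byte 0xF3 = 11110011 → 4-byte char #5 = F3 B2 B3 BA.
Offset 15: leading byte 0xED = 11101101 → 3-byte char #6 = ED 8C B1.
Offset 18: leading byte 0xF0 = 11110000 → 4-byte char #7 = F0 90 8C 82.
Leading byte 0xF0 = 11110000 matches 11110xxx → 4-byte sequence.
Byte 1: 0xF0 = 11110000, payload 000 (3 bits).
Byte 2: 0x90 = 10010000 (10xxxxxx ✓), payload 010000.
Byte 3: 0x8C = 10001100 (10xxxxxx ✓), payload 001100.
Byte 4: 0x82 = 10000010 (10xxxxxx ✓), payload 000010.
Concatenate: 000010000001100000010 = 0x10302 (21 bits → U+10302).

U+10302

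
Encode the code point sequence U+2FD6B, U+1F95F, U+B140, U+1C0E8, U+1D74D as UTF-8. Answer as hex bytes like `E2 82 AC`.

F0 AF B5 AB F0 9F A5 9F EB 85 80 F0 9C 83 A8 F0 9D 9D 8D

U+2FD6B: 4-byte form → F0 AF B5 AB.
U+1F95F: 4-byte form → F0 9F A5 9F.
U+B140: 3-byte form → EB 85 80.
U+1C0E8: 4-byte form → F0 9C 83 A8.
U+1D74D: 4-byte form → F0 9D 9D 8D.
Concatenated (19 bytes): F0 AF B5 AB F0 9F A5 9F EB 85 80 F0 9C 83 A8 F0 9D 9D 8D.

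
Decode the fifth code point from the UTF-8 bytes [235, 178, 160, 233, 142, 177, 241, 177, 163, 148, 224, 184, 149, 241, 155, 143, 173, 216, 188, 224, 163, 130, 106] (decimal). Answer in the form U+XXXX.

U+5B3ED

Offset 0: leading byte 0xEB = 11101011 → 3-byte char #1 = EB B2 A0.
Offset 3: leading byte 0xE9 = 11101001 → 3-byte char #2 = E9 8E B1.
Offset 6: leading byte 0xF1 = 11110001 → 4-byte char #3 = F1 B1 A3 94.
Offset 10: leading byte 0xE0 = 11100000 → 3-byte char #4 = E0 B8 95.
Offset 13: leading byte 0xF1 = 11110001 → 4-byte char #5 = F1 9B 8F AD.
Leading byte 0xF1 = 11110001 matches 11110xxx → 4-byte sequence.
Byte 1: 0xF1 = 11110001, payload 001 (3 bits).
Byte 2: 0x9B = 10011011 (10xxxxxx ✓), payload 011011.
Byte 3: 0x8F = 10001111 (10xxxxxx ✓), payload 001111.
Byte 4: 0xAD = 10101101 (10xxxxxx ✓), payload 101101.
Concatenate: 001011011001111101101 = 0x5B3ED (21 bits → U+5B3ED).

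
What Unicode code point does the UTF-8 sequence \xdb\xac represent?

Leading byte 0xDB = 11011011 matches 110xxxxx → 2-byte sequence.
Byte 1: 0xDB = 11011011, payload 11011 (5 bits).
Byte 2: 0xAC = 10101100 (10xxxxxx ✓), payload 101100.
Concatenate: 11011101100 = 0x6EC (11 bits → U+06EC).

U+06EC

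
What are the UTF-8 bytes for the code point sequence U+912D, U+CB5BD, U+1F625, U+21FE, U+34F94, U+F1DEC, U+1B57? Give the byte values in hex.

U+912D: 3-byte form → E9 84 AD.
U+CB5BD: 4-byte form → F3 8B 96 BD.
U+1F625: 4-byte form → F0 9F 98 A5.
U+21FE: 3-byte form → E2 87 BE.
U+34F94: 4-byte form → F0 B4 BE 94.
U+F1DEC: 4-byte form → F3 B1 B7 AC.
U+1B57: 3-byte form → E1 AD 97.
Concatenated (25 bytes): E9 84 AD F3 8B 96 BD F0 9F 98 A5 E2 87 BE F0 B4 BE 94 F3 B1 B7 AC E1 AD 97.

E9 84 AD F3 8B 96 BD F0 9F 98 A5 E2 87 BE F0 B4 BE 94 F3 B1 B7 AC E1 AD 97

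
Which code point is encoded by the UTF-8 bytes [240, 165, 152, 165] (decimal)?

Leading byte 0xF0 = 11110000 matches 11110xxx → 4-byte sequence.
Byte 1: 0xF0 = 11110000, payload 000 (3 bits).
Byte 2: 0xA5 = 10100101 (10xxxxxx ✓), payload 100101.
Byte 3: 0x98 = 10011000 (10xxxxxx ✓), payload 011000.
Byte 4: 0xA5 = 10100101 (10xxxxxx ✓), payload 100101.
Concatenate: 000100101011000100101 = 0x25625 (21 bits → U+25625).

U+25625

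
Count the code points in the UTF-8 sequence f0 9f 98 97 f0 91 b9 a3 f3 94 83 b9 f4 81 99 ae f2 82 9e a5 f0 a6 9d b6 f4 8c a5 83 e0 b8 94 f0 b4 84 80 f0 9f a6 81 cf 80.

11

Byte at offset 0: 0xF0 = 11110000 → 4-byte char (#1). Advance 4.
Byte at offset 4: 0xF0 = 11110000 → 4-byte char (#2). Advance 4.
Byte at offset 8: 0xF3 = 11110011 → 4-byte char (#3). Advance 4.
Byte at offset 12: 0xF4 = 11110100 → 4-byte char (#4). Advance 4.
Byte at offset 16: 0xF2 = 11110010 → 4-byte char (#5). Advance 4.
Byte at offset 20: 0xF0 = 11110000 → 4-byte char (#6). Advance 4.
Byte at offset 24: 0xF4 = 11110100 → 4-byte char (#7). Advance 4.
Byte at offset 28: 0xE0 = 11100000 → 3-byte char (#8). Advance 3.
Byte at offset 31: 0xF0 = 11110000 → 4-byte char (#9). Advance 4.
Byte at offset 35: 0xF0 = 11110000 → 4-byte char (#10). Advance 4.
Byte at offset 39: 0xCF = 11001111 → 2-byte char (#11). Advance 2.
Reached end at offset 41 after 11 code points.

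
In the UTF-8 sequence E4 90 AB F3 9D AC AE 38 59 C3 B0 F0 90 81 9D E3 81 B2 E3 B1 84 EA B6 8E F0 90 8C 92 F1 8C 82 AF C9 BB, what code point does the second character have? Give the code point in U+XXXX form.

U+DDB2E

Offset 0: leading byte 0xE4 = 11100100 → 3-byte char #1 = E4 90 AB.
Offset 3: leading byte 0xF3 = 11110011 → 4-byte char #2 = F3 9D AC AE.
Leading byte 0xF3 = 11110011 matches 11110xxx → 4-byte sequence.
Byte 1: 0xF3 = 11110011, payload 011 (3 bits).
Byte 2: 0x9D = 10011101 (10xxxxxx ✓), payload 011101.
Byte 3: 0xAC = 10101100 (10xxxxxx ✓), payload 101100.
Byte 4: 0xAE = 10101110 (10xxxxxx ✓), payload 101110.
Concatenate: 011011101101100101110 = 0xDDB2E (21 bits → U+DDB2E).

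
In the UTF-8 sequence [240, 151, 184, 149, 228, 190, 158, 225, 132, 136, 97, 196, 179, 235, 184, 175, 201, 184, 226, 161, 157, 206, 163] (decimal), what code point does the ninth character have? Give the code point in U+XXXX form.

U+03A3

Offset 0: leading byte 0xF0 = 11110000 → 4-byte char #1 = F0 97 B8 95.
Offset 4: leading byte 0xE4 = 11100100 → 3-byte char #2 = E4 BE 9E.
Offset 7: leading byte 0xE1 = 11100001 → 3-byte char #3 = E1 84 88.
Offset 10: leading byte 0x61 = 01100001 → 1-byte char #4 = 61.
Offset 11: leading byte 0xC4 = 11000100 → 2-byte char #5 = C4 B3.
Offset 13: leading byte 0xEB = 11101011 → 3-byte char #6 = EB B8 AF.
Offset 16: leading byte 0xC9 = 11001001 → 2-byte char #7 = C9 B8.
Offset 18: leading byte 0xE2 = 11100010 → 3-byte char #8 = E2 A1 9D.
Offset 21: leading byte 0xCE = 11001110 → 2-byte char #9 = CE A3.
Leading byte 0xCE = 11001110 matches 110xxxxx → 2-byte sequence.
Byte 1: 0xCE = 11001110, payload 01110 (5 bits).
Byte 2: 0xA3 = 10100011 (10xxxxxx ✓), payload 100011.
Concatenate: 01110100011 = 0x3A3 (11 bits → U+03A3).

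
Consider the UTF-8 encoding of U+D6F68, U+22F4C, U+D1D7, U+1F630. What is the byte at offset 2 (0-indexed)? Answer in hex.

U+D6F68 → 4-byte form F3 96 BD A8 at offsets 0–3.
Offset 2 falls in char 1's range; it's byte 3 of F3 96 BD A8 = 0xBD.

0xBD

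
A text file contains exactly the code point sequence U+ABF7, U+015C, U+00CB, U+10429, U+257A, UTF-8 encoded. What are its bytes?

U+ABF7: 3-byte form → EA AF B7.
U+015C: 2-byte form → C5 9C.
U+00CB: 2-byte form → C3 8B.
U+10429: 4-byte form → F0 90 90 A9.
U+257A: 3-byte form → E2 95 BA.
Concatenated (14 bytes): EA AF B7 C5 9C C3 8B F0 90 90 A9 E2 95 BA.

EA AF B7 C5 9C C3 8B F0 90 90 A9 E2 95 BA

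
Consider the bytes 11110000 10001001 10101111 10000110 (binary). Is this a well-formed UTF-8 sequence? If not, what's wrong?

Leading byte 0xF0 = 11110000 → 4-byte form.
Continuation bytes all match 10xxxxxx. Payload decodes to 0x9BC6.
But 0x9BC6 < 0x10000, the minimum for a 4-byte sequence — this is an overlong encoding.

invalid (overlong encoding)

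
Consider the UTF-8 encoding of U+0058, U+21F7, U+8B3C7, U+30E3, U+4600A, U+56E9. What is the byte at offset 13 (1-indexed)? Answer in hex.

0x86

1-indexed offset 13 is 0-indexed offset 12.
U+0058 → 1-byte form 58 at offsets 0–0.
U+21F7 → 3-byte form E2 87 B7 at offsets 1–3.
U+8B3C7 → 4-byte form F2 8B 8F 87 at offsets 4–7.
U+30E3 → 3-byte form E3 83 A3 at offsets 8–10.
U+4600A → 4-byte form F1 86 80 8A at offsets 11–14.
Offset 12 falls in char 5's range; it's byte 2 of F1 86 80 8A = 0x86.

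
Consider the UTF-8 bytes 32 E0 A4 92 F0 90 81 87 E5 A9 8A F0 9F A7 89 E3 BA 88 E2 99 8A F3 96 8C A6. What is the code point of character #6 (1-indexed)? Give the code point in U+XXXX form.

U+3E88

Offset 0: leading byte 0x32 = 00110010 → 1-byte char #1 = 32.
Offset 1: leading byte 0xE0 = 11100000 → 3-byte char #2 = E0 A4 92.
Offset 4: leading byte 0xF0 = 11110000 → 4-byte char #3 = F0 90 81 87.
Offset 8: leading byte 0xE5 = 11100101 → 3-byte char #4 = E5 A9 8A.
Offset 11: leading byte 0xF0 = 11110000 → 4-byte char #5 = F0 9F A7 89.
Offset 15: leading byte 0xE3 = 11100011 → 3-byte char #6 = E3 BA 88.
Leading byte 0xE3 = 11100011 matches 1110xxxx → 3-byte sequence.
Byte 1: 0xE3 = 11100011, payload 0011 (4 bits).
Byte 2: 0xBA = 10111010 (10xxxxxx ✓), payload 111010.
Byte 3: 0x88 = 10001000 (10xxxxxx ✓), payload 001000.
Concatenate: 0011111010001000 = 0x3E88 (16 bits → U+3E88).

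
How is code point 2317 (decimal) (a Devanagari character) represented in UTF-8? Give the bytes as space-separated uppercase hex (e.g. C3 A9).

E0 A4 8D

U+090D = 0x90D = 2317 decimal. In range U+0800–U+FFFF → 3-byte form: 1110xxxx 10xxxxxx 10xxxxxx.
Binary (16 bits): 0000100100001101.
Split 4+6+6: 0000 | 100100 | 001101.
Byte 1: 11100000 = 0xE0.
Byte 2: 10100100 = 0xA4.
Byte 3: 10001101 = 0x8D.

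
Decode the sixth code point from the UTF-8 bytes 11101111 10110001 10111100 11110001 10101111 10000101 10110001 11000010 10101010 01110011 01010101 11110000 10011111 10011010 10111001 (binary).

U+1F6B9

Offset 0: leading byte 0xEF = 11101111 → 3-byte char #1 = EF B1 BC.
Offset 3: leading byte 0xF1 = 11110001 → 4-byte char #2 = F1 AF 85 B1.
Offset 7: leading byte 0xC2 = 11000010 → 2-byte char #3 = C2 AA.
Offset 9: leading byte 0x73 = 01110011 → 1-byte char #4 = 73.
Offset 10: leading byte 0x55 = 01010101 → 1-byte char #5 = 55.
Offset 11: leading byte 0xF0 = 11110000 → 4-byte char #6 = F0 9F 9A B9.
Leading byte 0xF0 = 11110000 matches 11110xxx → 4-byte sequence.
Byte 1: 0xF0 = 11110000, payload 000 (3 bits).
Byte 2: 0x9F = 10011111 (10xxxxxx ✓), payload 011111.
Byte 3: 0x9A = 10011010 (10xxxxxx ✓), payload 011010.
Byte 4: 0xB9 = 10111001 (10xxxxxx ✓), payload 111001.
Concatenate: 000011111011010111001 = 0x1F6B9 (21 bits → U+1F6B9).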